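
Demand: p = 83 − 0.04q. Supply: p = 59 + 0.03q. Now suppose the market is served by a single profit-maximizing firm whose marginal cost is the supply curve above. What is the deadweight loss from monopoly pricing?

Competitive equilibrium: 83 − 0.04q = 59 + 0.03q → q* = 342.85714, p* = 69.28571.
Marginal revenue: MR = 83 − 0.08q. Set MR = MC: 83 − 0.08q = 59 + 0.03q → q_m = 218.18182.
Price p_m = 83 − 0.04·218.18182 = 74.27273; MC(q_m) = 59 + 0.03·218.18182 = 65.54545.
Competitive q* = 342.85714, so Δq = 124.67532; wedge = 74.27273 − 65.54545 = 8.72728.
The triangle = ½ × 124.67532 × 8.72728 = 544.04.

544.04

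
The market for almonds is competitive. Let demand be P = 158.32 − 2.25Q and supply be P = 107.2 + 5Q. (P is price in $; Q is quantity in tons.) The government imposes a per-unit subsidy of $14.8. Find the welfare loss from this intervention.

$15.11

Competitive equilibrium: 158.32 − 2.25Q = 107.2 + 5Q → Q* = 7.051, P* = 142.4552.
The subsidy lowers effective supply by 14.8: P = 92.4 + 5Q.
New quantity: 158.32 − 2.25Q = 92.4 + 5Q → Q' = 9.0924.
Overproduction ΔQ = 9.0924 − 7.051 = 2.0414; wedge = subsidy = 14.8.
DWL = ½ × 2.0414 × 14.8 = $15.11.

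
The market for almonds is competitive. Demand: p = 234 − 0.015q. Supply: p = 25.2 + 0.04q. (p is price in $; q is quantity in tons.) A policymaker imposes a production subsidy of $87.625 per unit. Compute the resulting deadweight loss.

$69801.28

Competitive equilibrium: 234 − 0.015q = 25.2 + 0.04q → q* = 3796.3636, p* = 177.0545.
The subsidy lowers effective supply by 87.625: p = 0.04q − 62.425.
New quantity: 234 − 0.015q = 0.04q − 62.425 → q' = 5389.5455.
Overproduction Δq = 5389.5455 − 3796.3636 = 1593.1819; wedge = subsidy = 87.625.
The triangle = ½ × 1593.1819 × 87.625 = $69801.28.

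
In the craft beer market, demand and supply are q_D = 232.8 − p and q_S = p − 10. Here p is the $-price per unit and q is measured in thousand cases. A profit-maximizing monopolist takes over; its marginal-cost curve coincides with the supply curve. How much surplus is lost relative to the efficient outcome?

$1378.88 thousand

In inverse form: demand p = 232.8 − q, supply p = 10 + q.
Competitive equilibrium: 232.8 − q = 10 + q → q* = 111.4, p* = 121.4.
Marginal revenue: MR = 232.8 − 2q. Set MR = MC: 232.8 − 2q = 10 + q → q_m = 74.2667.
Price p_m = 232.8 − 1·74.2667 = 158.5333; MC(q_m) = 10 + 1·74.2667 = 84.2667.
Competitive q* = 111.4, so Δq = 37.1333; wedge = 158.5333 − 84.2667 = 74.2666.
Deadweight loss = ½ × 37.1333 × 74.2666 = $1378.88 thousand.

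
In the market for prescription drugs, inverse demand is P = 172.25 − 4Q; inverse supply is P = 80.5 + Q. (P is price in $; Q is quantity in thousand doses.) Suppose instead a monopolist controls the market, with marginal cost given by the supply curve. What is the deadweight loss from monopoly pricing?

$166.28 thousand

Competitive equilibrium: 172.25 − 4Q = 80.5 + Q → Q* = 18.35, P* = 98.85.
Marginal revenue: MR = 172.25 − 8Q. Set MR = MC: 172.25 − 8Q = 80.5 + Q → Q_m = 10.1944.
Price P_m = 172.25 − 4·10.1944 = 131.4724; MC(Q_m) = 80.5 + 1·10.1944 = 90.6944.
Competitive Q* = 18.35, so ΔQ = 8.1556; wedge = 131.4724 − 90.6944 = 40.778.
The triangle = ½ × 8.1556 × 40.778 = $166.28 thousand.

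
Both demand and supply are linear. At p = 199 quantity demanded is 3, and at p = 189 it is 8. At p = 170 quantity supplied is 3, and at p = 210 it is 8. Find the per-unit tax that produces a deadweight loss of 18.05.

Demand slope = (189 − 199)/(8 − 3) = −2, so p = 205 − 2q.
Supply slope = (210 − 170)/(8 − 3) = 8, so p = 146 + 8q.
Competitive equilibrium: 205 − 2q = 146 + 8q → q* = 5.9, p* = 193.2.
A tax t gives Δq = t/10 and wedge t, so DWL = t²/20.
t²/20 = 18.05 → t² = 361 → t = 19.

19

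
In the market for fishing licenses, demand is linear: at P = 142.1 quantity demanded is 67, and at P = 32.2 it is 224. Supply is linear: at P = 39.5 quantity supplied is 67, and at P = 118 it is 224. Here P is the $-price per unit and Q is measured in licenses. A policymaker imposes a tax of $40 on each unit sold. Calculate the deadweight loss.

Demand slope = (32.2 − 142.1)/(224 − 67) = −0.7, so P = 189 − 0.7Q.
Supply slope = (118 − 39.5)/(224 − 67) = 0.5, so P = 6 + 0.5Q.
Competitive equilibrium: 189 − 0.7Q = 6 + 0.5Q → Q* = 152.5, P* = 82.25.
With the tax, the buyer price exceeds the seller price by 40: (189 − 0.7Q) − (6 + 0.5Q) = 40 → Q' = 119.1667.
ΔQ = 152.5 − 119.1667 = 33.3333; the wedge equals the tax, 40.
DWL = ½ × 33.3333 × 40 = $666.67.

$666.67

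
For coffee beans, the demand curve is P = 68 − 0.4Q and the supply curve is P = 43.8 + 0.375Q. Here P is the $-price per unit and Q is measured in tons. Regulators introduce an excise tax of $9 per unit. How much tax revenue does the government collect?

$176.52

Competitive equilibrium: 68 − 0.4Q = 43.8 + 0.375Q → Q* = 31.2258, P* = 55.5097.
With the tax, the buyer price exceeds the seller price by 9: (68 − 0.4Q) − (43.8 + 0.375Q) = 9 → Q' = 19.6129.
Tax revenue = 9 × 19.6129 = $176.52.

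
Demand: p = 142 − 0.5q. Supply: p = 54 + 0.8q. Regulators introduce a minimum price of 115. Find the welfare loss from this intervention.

121.86

Competitive equilibrium: 142 − 0.5q = 54 + 0.8q → q* = 67.6923, p* = 108.1538.
At the floor p = 115, quantity demanded = (142 − 115)/0.5 = 54.
Sellers' marginal cost at q' = 54: 54 + 0.8·54 = 97.2.
Δq = 67.6923 − 54 = 13.6923; wedge = 115 − 97.2 = 17.8.
DWL = ½ × 13.6923 × 17.8 = 121.86.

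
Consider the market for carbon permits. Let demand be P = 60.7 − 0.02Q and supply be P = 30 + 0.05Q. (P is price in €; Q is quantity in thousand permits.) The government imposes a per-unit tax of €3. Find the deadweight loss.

€64.29 thousand

Competitive equilibrium: 60.7 − 0.02Q = 30 + 0.05Q → Q* = 438.5714, P* = 51.9286.
With the tax, the buyer price exceeds the seller price by 3: (60.7 − 0.02Q) − (30 + 0.05Q) = 3 → Q' = 395.7143.
ΔQ = 438.5714 − 395.7143 = 42.8571; the wedge equals the tax, 3.
The triangle = ½ × 42.8571 × 3 = €64.29 thousand.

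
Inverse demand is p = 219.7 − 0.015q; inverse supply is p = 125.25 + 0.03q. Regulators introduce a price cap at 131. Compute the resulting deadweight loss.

81843.67

Competitive equilibrium: 219.7 − 0.015q = 125.25 + 0.03q → q* = 2098.8889, p* = 188.2167.
At the ceiling p = 131, quantity supplied = (131 − 125.25)/0.03 = 191.6667.
Willingness to pay at q' = 191.6667: 219.7 − 0.015·191.6667 = 216.825.
Δq = 2098.8889 − 191.6667 = 1907.2222; wedge = 216.825 − 131 = 85.825.
Welfare loss = ½ × 1907.2222 × 85.825 = 81843.67.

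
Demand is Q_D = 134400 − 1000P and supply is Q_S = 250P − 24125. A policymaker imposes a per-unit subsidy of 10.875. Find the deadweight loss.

11826.56

In inverse form: demand P = 134.4 − 0.001Q, supply P = 96.5 + 0.004Q.
Competitive equilibrium: 134.4 − 0.001Q = 96.5 + 0.004Q → Q* = 7580, P* = 126.82.
The subsidy lowers effective supply by 10.875: P = 85.625 + 0.004Q.
New quantity: 134.4 − 0.001Q = 85.625 + 0.004Q → Q' = 9755.
Overproduction ΔQ = 9755 − 7580 = 2175; wedge = subsidy = 10.875.
The triangle = ½ × 2175 × 10.875 = 11826.56.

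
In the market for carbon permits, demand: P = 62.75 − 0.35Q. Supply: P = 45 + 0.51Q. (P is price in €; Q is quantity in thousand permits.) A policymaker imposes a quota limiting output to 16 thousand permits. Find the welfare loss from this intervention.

€9.26 thousand

Competitive equilibrium: 62.75 − 0.35Q = 45 + 0.51Q → Q* = 20.6395, P* = 55.5262.
At Q = 16: demand price = 62.75 − 0.35·16 = 57.15; supply price = 45 + 0.51·16 = 53.16.
ΔQ = 20.6395 − 16 = 4.6395; wedge = 57.15 − 53.16 = 3.99.
Welfare loss = ½ × 4.6395 × 3.99 = €9.26 thousand.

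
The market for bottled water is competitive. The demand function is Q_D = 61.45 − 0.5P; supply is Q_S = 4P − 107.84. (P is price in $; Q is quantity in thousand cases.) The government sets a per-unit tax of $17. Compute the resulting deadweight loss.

In inverse form: demand P = 122.9 − 2Q, supply P = 26.96 + 0.25Q.
Competitive equilibrium: 122.9 − 2Q = 26.96 + 0.25Q → Q* = 42.64, P* = 37.62.
With the tax, the buyer price exceeds the seller price by 17: (122.9 − 2Q) − (26.96 + 0.25Q) = 17 → Q' = 35.0844.
ΔQ = 42.64 − 35.0844 = 7.5556; the wedge equals the tax, 17.
DWL = ½ × 7.5556 × 17 = $64.22 thousand.

$64.22 thousand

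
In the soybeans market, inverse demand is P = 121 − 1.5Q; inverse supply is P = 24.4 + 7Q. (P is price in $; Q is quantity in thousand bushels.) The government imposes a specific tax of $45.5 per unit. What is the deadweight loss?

Competitive equilibrium: 121 − 1.5Q = 24.4 + 7Q → Q* = 11.3647, P* = 103.9529.
With the tax, the buyer price exceeds the seller price by 45.5: (121 − 1.5Q) − (24.4 + 7Q) = 45.5 → Q' = 6.0118.
ΔQ = 11.3647 − 6.0118 = 5.3529; the wedge equals the tax, 45.5.
DWL = ½ × 5.3529 × 45.5 = $121.78 thousand.

$121.78 thousand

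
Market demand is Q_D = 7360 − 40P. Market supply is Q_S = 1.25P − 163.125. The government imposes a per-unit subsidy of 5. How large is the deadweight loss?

15.15

In inverse form: demand P = 184 − 0.025Q, supply P = 130.5 + 0.8Q.
Competitive equilibrium: 184 − 0.025Q = 130.5 + 0.8Q → Q* = 64.8485, P* = 182.3788.
The subsidy lowers effective supply by 5: P = 125.5 + 0.8Q.
New quantity: 184 − 0.025Q = 125.5 + 0.8Q → Q' = 70.9091.
Overproduction ΔQ = 70.9091 − 64.8485 = 6.0606; wedge = subsidy = 5.
The triangle = ½ × 6.0606 × 5 = 15.15.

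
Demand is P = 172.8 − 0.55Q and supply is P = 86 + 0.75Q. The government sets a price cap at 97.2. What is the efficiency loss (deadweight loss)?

1746.52

Competitive equilibrium: 172.8 − 0.55Q = 86 + 0.75Q → Q* = 66.76923, P* = 136.07692.
At the ceiling P = 97.2, quantity supplied = (97.2 − 86)/0.75 = 14.93333.
Willingness to pay at Q' = 14.93333: 172.8 − 0.55·14.93333 = 164.58667.
ΔQ = 66.76923 − 14.93333 = 51.8359; wedge = 164.58667 − 97.2 = 67.38667.
Welfare loss = ½ × 51.8359 × 67.38667 = 1746.52.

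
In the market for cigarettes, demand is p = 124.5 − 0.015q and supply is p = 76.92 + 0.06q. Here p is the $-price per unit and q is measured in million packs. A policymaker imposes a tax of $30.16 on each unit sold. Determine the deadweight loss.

$6064.17 million

Competitive equilibrium: 124.5 − 0.015q = 76.92 + 0.06q → q* = 634.4, p* = 114.984.
With the tax, the buyer price exceeds the seller price by 30.16: (124.5 − 0.015q) − (76.92 + 0.06q) = 30.16 → q' = 232.2667.
Δq = 634.4 − 232.2667 = 402.1333; the wedge equals the tax, 30.16.
Welfare loss = ½ × 402.1333 × 30.16 = $6064.17 million.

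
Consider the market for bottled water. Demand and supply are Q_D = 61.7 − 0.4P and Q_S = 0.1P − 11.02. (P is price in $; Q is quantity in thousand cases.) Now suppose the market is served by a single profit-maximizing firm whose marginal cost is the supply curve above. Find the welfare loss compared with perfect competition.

$2.16 thousand

In inverse form: demand P = 154.25 − 2.5Q, supply P = 110.2 + 10Q.
Competitive equilibrium: 154.25 − 2.5Q = 110.2 + 10Q → Q* = 3.524, P* = 145.44.
Marginal revenue: MR = 154.25 − 5Q. Set MR = MC: 154.25 − 5Q = 110.2 + 10Q → Q_m = 2.9367.
Price P_m = 154.25 − 2.5·2.9367 = 146.9083; MC(Q_m) = 110.2 + 10·2.9367 = 139.567.
Competitive Q* = 3.524, so ΔQ = 0.5873; wedge = 146.9083 − 139.567 = 7.3413.
Welfare loss = ½ × 0.5873 × 7.3413 = $2.16 thousand.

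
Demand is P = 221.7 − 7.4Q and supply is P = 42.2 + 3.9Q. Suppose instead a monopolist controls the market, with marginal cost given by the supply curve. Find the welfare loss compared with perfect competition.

Competitive equilibrium: 221.7 − 7.4Q = 42.2 + 3.9Q → Q* = 15.88496, P* = 104.15133.
Marginal revenue: MR = 221.7 − 14.8Q. Set MR = MC: 221.7 − 14.8Q = 42.2 + 3.9Q → Q_m = 9.59893.
Price P_m = 221.7 − 7.4·9.59893 = 150.66792; MC(Q_m) = 42.2 + 3.9·9.59893 = 79.63583.
Competitive Q* = 15.88496, so ΔQ = 6.28603; wedge = 150.66792 − 79.63583 = 71.03209.
Deadweight loss = ½ × 6.28603 × 71.03209 = 223.25.

223.25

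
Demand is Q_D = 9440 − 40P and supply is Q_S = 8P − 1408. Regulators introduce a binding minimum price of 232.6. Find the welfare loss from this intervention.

In inverse form: demand P = 236 − 0.025Q, supply P = 176 + 0.125Q.
Competitive equilibrium: 236 − 0.025Q = 176 + 0.125Q → Q* = 400, P* = 226.
At the floor P = 232.6, quantity demanded = (236 − 232.6)/0.025 = 136.
Sellers' marginal cost at Q' = 136: 176 + 0.125·136 = 193.
ΔQ = 400 − 136 = 264; wedge = 232.6 − 193 = 39.6.
Deadweight loss = ½ × 264 × 39.6 = 5227.20.

5227.20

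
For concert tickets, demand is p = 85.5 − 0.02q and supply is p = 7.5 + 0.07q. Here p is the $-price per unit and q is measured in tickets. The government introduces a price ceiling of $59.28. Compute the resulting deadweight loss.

$725.26

Competitive equilibrium: 85.5 − 0.02q = 7.5 + 0.07q → q* = 866.6667, p* = 68.1667.
At the ceiling p = 59.28, quantity supplied = (59.28 − 7.5)/0.07 = 739.7143.
Willingness to pay at q' = 739.7143: 85.5 − 0.02·739.7143 = 70.7057.
Δq = 866.6667 − 739.7143 = 126.9524; wedge = 70.7057 − 59.28 = 11.4257.
The triangle = ½ × 126.9524 × 11.4257 = $725.26.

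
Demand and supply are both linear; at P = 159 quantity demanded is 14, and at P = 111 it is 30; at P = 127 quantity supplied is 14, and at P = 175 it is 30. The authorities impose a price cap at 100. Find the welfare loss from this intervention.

Demand slope = (111 − 159)/(30 − 14) = −3, so P = 201 − 3Q.
Supply slope = (175 − 127)/(30 − 14) = 3, so P = 85 + 3Q.
Competitive equilibrium: 201 − 3Q = 85 + 3Q → Q* = 19.3333, P* = 143.
At the ceiling P = 100, quantity supplied = (100 − 85)/3 = 5.
Willingness to pay at Q' = 5: 201 − 3·5 = 186.
ΔQ = 19.3333 − 5 = 14.3333; wedge = 186 − 100 = 86.
Welfare loss = ½ × 14.3333 × 86 = 616.33.

616.33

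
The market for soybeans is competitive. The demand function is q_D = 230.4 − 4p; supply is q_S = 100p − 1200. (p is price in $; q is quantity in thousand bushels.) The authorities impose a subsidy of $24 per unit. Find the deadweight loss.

$1107.69 thousand

In inverse form: demand p = 57.6 − 0.25q, supply p = 12 + 0.01q.
Competitive equilibrium: 57.6 − 0.25q = 12 + 0.01q → q* = 175.3846, p* = 13.7538.
The subsidy lowers effective supply by 24: p = 0.01q − 12.
New quantity: 57.6 − 0.25q = 0.01q − 12 → q' = 267.6923.
Overproduction Δq = 267.6923 − 175.3846 = 92.3077; wedge = subsidy = 24.
The triangle = ½ × 92.3077 × 24 = $1107.69 thousand.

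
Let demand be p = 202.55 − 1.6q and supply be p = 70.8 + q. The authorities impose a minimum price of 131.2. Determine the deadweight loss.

48.05

Competitive equilibrium: 202.55 − 1.6q = 70.8 + q → q* = 50.6731, p* = 121.4731.
At the floor p = 131.2, quantity demanded = (202.55 − 131.2)/1.6 = 44.5938.
Sellers' marginal cost at q' = 44.5938: 70.8 + 1·44.5938 = 115.3938.
Δq = 50.6731 − 44.5938 = 6.0793; wedge = 131.2 − 115.3938 = 15.8062.
Deadweight loss = ½ × 6.0793 × 15.8062 = 48.05.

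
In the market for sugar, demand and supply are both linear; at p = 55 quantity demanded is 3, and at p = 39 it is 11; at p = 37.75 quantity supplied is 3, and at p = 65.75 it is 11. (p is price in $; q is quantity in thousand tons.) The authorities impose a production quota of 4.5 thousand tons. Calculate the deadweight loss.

$7.36 thousand

Demand slope = (39 − 55)/(11 − 3) = −2, so p = 61 − 2q.
Supply slope = (65.75 − 37.75)/(11 − 3) = 3.5, so p = 27.25 + 3.5q.
Competitive equilibrium: 61 − 2q = 27.25 + 3.5q → q* = 6.1364, p* = 48.7273.
At q = 4.5: demand price = 61 − 2·4.5 = 52; supply price = 27.25 + 3.5·4.5 = 43.
Δq = 6.1364 − 4.5 = 1.6364; wedge = 52 − 43 = 9.
The triangle = ½ × 1.6364 × 9 = $7.36 thousand.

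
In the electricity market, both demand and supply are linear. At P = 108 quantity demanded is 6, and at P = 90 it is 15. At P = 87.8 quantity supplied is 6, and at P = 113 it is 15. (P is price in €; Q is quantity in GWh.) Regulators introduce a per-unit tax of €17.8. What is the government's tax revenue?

Demand slope = (90 − 108)/(15 − 6) = −2, so P = 120 − 2Q.
Supply slope = (113 − 87.8)/(15 − 6) = 2.8, so P = 71 + 2.8Q.
Competitive equilibrium: 120 − 2Q = 71 + 2.8Q → Q* = 10.2083, P* = 99.5833.
With the tax, the buyer price exceeds the seller price by 17.8: (120 − 2Q) − (71 + 2.8Q) = 17.8 → Q' = 6.5.
Tax revenue = 17.8 × 6.5 = €115.70.

€115.70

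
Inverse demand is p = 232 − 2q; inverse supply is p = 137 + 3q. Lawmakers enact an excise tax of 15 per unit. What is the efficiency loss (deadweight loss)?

22.50

Competitive equilibrium: 232 − 2q = 137 + 3q → q* = 19, p* = 194.
With the tax, the buyer price exceeds the seller price by 15: (232 − 2q) − (137 + 3q) = 15 → q' = 16.
Δq = 19 − 16 = 3; the wedge equals the tax, 15.
The triangle = ½ × 3 × 15 = 22.50.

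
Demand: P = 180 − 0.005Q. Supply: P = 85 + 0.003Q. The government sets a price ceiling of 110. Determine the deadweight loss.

Competitive equilibrium: 180 − 0.005Q = 85 + 0.003Q → Q* = 11875, P* = 120.625.
At the ceiling P = 110, quantity supplied = (110 − 85)/0.003 = 8333.33333.
Willingness to pay at Q' = 8333.33333: 180 − 0.005·8333.33333 = 138.33333.
ΔQ = 11875 − 8333.33333 = 3541.66667; wedge = 138.33333 − 110 = 28.33333.
DWL = ½ × 3541.66667 × 28.33333 = 50173.61.

50173.61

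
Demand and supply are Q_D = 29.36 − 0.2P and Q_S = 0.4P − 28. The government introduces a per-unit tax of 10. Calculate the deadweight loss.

In inverse form: demand P = 146.8 − 5Q, supply P = 70 + 2.5Q.
Competitive equilibrium: 146.8 − 5Q = 70 + 2.5Q → Q* = 10.24, P* = 95.6.
With the tax, the buyer price exceeds the seller price by 10: (146.8 − 5Q) − (70 + 2.5Q) = 10 → Q' = 8.9067.
ΔQ = 10.24 − 8.9067 = 1.3333; the wedge equals the tax, 10.
Deadweight loss = ½ × 1.3333 × 10 = 6.67.

6.67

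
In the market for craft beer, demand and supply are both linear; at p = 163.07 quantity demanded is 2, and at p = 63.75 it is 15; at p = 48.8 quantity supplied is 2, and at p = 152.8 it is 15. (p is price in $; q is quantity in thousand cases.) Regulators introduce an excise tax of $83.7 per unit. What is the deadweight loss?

$223.97 thousand

Demand slope = (63.75 − 163.07)/(15 − 2) = −7.64, so p = 178.35 − 7.64q.
Supply slope = (152.8 − 48.8)/(15 − 2) = 8, so p = 32.8 + 8q.
Competitive equilibrium: 178.35 − 7.64q = 32.8 + 8q → q* = 9.3063, p* = 107.2501.
With the tax, the buyer price exceeds the seller price by 83.7: (178.35 − 7.64q) − (32.8 + 8q) = 83.7 → q' = 3.9546.
Δq = 9.3063 − 3.9546 = 5.3517; the wedge equals the tax, 83.7.
Welfare loss = ½ × 5.3517 × 83.7 = $223.97 thousand.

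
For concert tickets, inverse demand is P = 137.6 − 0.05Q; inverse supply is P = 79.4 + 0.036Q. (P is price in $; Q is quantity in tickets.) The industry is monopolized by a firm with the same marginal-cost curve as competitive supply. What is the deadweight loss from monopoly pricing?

$2661.83

Competitive equilibrium: 137.6 − 0.05Q = 79.4 + 0.036Q → Q* = 676.74419, P* = 103.76279.
Marginal revenue: MR = 137.6 − 0.1Q. Set MR = MC: 137.6 − 0.1Q = 79.4 + 0.036Q → Q_m = 427.94118.
Price P_m = 137.6 − 0.05·427.94118 = 116.20294; MC(Q_m) = 79.4 + 0.036·427.94118 = 94.80588.
Competitive Q* = 676.74419, so ΔQ = 248.80301; wedge = 116.20294 − 94.80588 = 21.39706.
DWL = ½ × 248.80301 × 21.39706 = $2661.83.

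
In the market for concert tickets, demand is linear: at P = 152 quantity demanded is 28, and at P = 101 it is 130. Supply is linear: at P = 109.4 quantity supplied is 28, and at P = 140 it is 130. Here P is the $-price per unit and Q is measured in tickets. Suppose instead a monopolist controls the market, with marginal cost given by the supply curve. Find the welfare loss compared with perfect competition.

$390.625

Demand slope = (101 − 152)/(130 − 28) = −0.5, so P = 166 − 0.5Q.
Supply slope = (140 − 109.4)/(130 − 28) = 0.3, so P = 101 + 0.3Q.
Competitive equilibrium: 166 − 0.5Q = 101 + 0.3Q → Q* = 81.25, P* = 125.375.
Marginal revenue: MR = 166 − Q. Set MR = MC: 166 − Q = 101 + 0.3Q → Q_m = 50.
Price P_m = 166 − 0.5·50 = 141; MC(Q_m) = 101 + 0.3·50 = 116.
Competitive Q* = 81.25, so ΔQ = 31.25; wedge = 141 − 116 = 25.
The triangle = ½ × 31.25 × 25 = $390.625.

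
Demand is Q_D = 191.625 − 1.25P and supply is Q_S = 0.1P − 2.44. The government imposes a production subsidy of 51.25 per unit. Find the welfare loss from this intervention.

In inverse form: demand P = 153.3 − 0.8Q, supply P = 24.4 + 10Q.
Competitive equilibrium: 153.3 − 0.8Q = 24.4 + 10Q → Q* = 11.9352, P* = 143.7519.
The subsidy lowers effective supply by 51.25: P = 10Q − 26.85.
New quantity: 153.3 − 0.8Q = 10Q − 26.85 → Q' = 16.6806.
Overproduction ΔQ = 16.6806 − 11.9352 = 4.7454; wedge = subsidy = 51.25.
The triangle = ½ × 4.7454 × 51.25 = 121.60.

121.60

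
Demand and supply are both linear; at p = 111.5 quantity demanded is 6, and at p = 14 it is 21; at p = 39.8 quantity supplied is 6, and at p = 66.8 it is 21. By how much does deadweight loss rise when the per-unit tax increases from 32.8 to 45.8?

61.55

Demand slope = (14 − 111.5)/(21 − 6) = −6.5, so p = 150.5 − 6.5q.
Supply slope = (66.8 − 39.8)/(21 − 6) = 1.8, so p = 29 + 1.8q.
Competitive equilibrium: 150.5 − 6.5q = 29 + 1.8q → q* = 14.6386, p* = 55.3494.
For a per-unit tax t: Δq = t/8.3, so DWL = ½·t·(t/8.3) = t²/16.6.
At t = 32.8: DWL = 64.81. At t = 45.8: DWL = 126.364.
Increase = 126.364 − 64.81 = 61.55.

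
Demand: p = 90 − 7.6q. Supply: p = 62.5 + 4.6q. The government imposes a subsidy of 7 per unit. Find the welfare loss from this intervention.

2.01

Competitive equilibrium: 90 − 7.6q = 62.5 + 4.6q → q* = 2.2541, p* = 72.8689.
The subsidy lowers effective supply by 7: p = 55.5 + 4.6q.
New quantity: 90 − 7.6q = 55.5 + 4.6q → q' = 2.8279.
Overproduction Δq = 2.8279 − 2.2541 = 0.5738; wedge = subsidy = 7.
The triangle = ½ × 0.5738 × 7 = 2.01.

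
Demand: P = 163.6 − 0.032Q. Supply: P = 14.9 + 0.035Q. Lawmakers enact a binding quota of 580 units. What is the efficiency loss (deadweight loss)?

90036.01

Competitive equilibrium: 163.6 − 0.032Q = 14.9 + 0.035Q → Q* = 2219.403, P* = 92.5791.
At Q = 580: demand price = 163.6 − 0.032·580 = 145.04; supply price = 14.9 + 0.035·580 = 35.2.
ΔQ = 2219.403 − 580 = 1639.403; wedge = 145.04 − 35.2 = 109.84.
The triangle = ½ × 1639.403 × 109.84 = 90036.01.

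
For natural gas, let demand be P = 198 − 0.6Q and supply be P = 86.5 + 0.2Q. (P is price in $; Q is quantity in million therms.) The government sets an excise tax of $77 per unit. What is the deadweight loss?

Competitive equilibrium: 198 − 0.6Q = 86.5 + 0.2Q → Q* = 139.375, P* = 114.375.
With the tax, the buyer price exceeds the seller price by 77: (198 − 0.6Q) − (86.5 + 0.2Q) = 77 → Q' = 43.125.
ΔQ = 139.375 − 43.125 = 96.25; the wedge equals the tax, 77.
Deadweight loss = ½ × 96.25 × 77 = $3705.625 million.

$3705.625 million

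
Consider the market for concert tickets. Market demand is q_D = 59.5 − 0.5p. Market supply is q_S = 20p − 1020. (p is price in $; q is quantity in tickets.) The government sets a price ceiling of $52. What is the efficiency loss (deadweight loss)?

$177.80

In inverse form: demand p = 119 − 2q, supply p = 51 + 0.05q.
Competitive equilibrium: 119 − 2q = 51 + 0.05q → q* = 33.1707, p* = 52.6585.
At the ceiling p = 52, quantity supplied = (52 − 51)/0.05 = 20.
Willingness to pay at q' = 20: 119 − 2·20 = 79.
Δq = 33.1707 − 20 = 13.1707; wedge = 79 − 52 = 27.
DWL = ½ × 13.1707 × 27 = $177.80.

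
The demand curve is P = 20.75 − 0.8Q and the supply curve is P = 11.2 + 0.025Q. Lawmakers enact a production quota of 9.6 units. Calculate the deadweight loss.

Competitive equilibrium: 20.75 − 0.8Q = 11.2 + 0.025Q → Q* = 11.5758, P* = 11.4894.
At Q = 9.6: demand price = 20.75 − 0.8·9.6 = 13.07; supply price = 11.2 + 0.025·9.6 = 11.44.
ΔQ = 11.5758 − 9.6 = 1.9758; wedge = 13.07 − 11.44 = 1.63.
Welfare loss = ½ × 1.9758 × 1.63 = 1.61.

1.61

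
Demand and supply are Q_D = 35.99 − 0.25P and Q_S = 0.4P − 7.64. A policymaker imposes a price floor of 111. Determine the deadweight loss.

391.05

In inverse form: demand P = 143.96 − 4Q, supply P = 19.1 + 2.5Q.
Competitive equilibrium: 143.96 − 4Q = 19.1 + 2.5Q → Q* = 19.2092, P* = 67.1231.
At the floor P = 111, quantity demanded = (143.96 − 111)/4 = 8.24.
Sellers' marginal cost at Q' = 8.24: 19.1 + 2.5·8.24 = 39.7.
ΔQ = 19.2092 − 8.24 = 10.9692; wedge = 111 − 39.7 = 71.3.
Welfare loss = ½ × 10.9692 × 71.3 = 391.05.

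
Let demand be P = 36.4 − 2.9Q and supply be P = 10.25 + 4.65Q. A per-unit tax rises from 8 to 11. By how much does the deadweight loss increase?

Competitive equilibrium: 36.4 − 2.9Q = 10.25 + 4.65Q → Q* = 3.4636, P* = 26.3556.
For a per-unit tax t: ΔQ = t/7.55, so DWL = ½·t·(t/7.55) = t²/15.1.
At t = 8: DWL = 4.2384. At t = 11: DWL = 8.0132.
Increase = 8.0132 − 4.2384 = 3.77.

3.77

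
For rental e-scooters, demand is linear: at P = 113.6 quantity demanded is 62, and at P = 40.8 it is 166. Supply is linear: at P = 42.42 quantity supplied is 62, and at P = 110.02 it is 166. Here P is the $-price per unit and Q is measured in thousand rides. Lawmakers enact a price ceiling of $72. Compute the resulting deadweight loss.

Demand slope = (40.8 − 113.6)/(166 − 62) = −0.7, so P = 157 − 0.7Q.
Supply slope = (110.02 − 42.42)/(166 − 62) = 0.65, so P = 2.12 + 0.65Q.
Competitive equilibrium: 157 − 0.7Q = 2.12 + 0.65Q → Q* = 114.7259, P* = 76.6919.
At the ceiling P = 72, quantity supplied = (72 − 2.12)/0.65 = 107.5077.
Willingness to pay at Q' = 107.5077: 157 − 0.7·107.5077 = 81.7446.
ΔQ = 114.7259 − 107.5077 = 7.2182; wedge = 81.7446 − 72 = 9.7446.
The triangle = ½ × 7.2182 × 9.7446 = $35.17 thousand.

$35.17 thousand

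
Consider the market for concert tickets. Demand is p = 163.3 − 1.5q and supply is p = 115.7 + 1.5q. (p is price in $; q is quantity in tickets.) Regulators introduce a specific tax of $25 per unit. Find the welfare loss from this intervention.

Competitive equilibrium: 163.3 − 1.5q = 115.7 + 1.5q → q* = 15.8667, p* = 139.5.
With the tax, the buyer price exceeds the seller price by 25: (163.3 − 1.5q) − (115.7 + 1.5q) = 25 → q' = 7.5333.
Δq = 15.8667 − 7.5333 = 8.3334; the wedge equals the tax, 25.
Welfare loss = ½ × 8.3334 × 25 = $104.17.

$104.17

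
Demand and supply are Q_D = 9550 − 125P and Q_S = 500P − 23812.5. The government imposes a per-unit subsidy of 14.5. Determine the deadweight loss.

In inverse form: demand P = 76.4 − 0.008Q, supply P = 47.625 + 0.002Q.
Competitive equilibrium: 76.4 − 0.008Q = 47.625 + 0.002Q → Q* = 2877.5, P* = 53.38.
The subsidy lowers effective supply by 14.5: P = 33.125 + 0.002Q.
New quantity: 76.4 − 0.008Q = 33.125 + 0.002Q → Q' = 4327.5.
Overproduction ΔQ = 4327.5 − 2877.5 = 1450; wedge = subsidy = 14.5.
Deadweight loss = ½ × 1450 × 14.5 = 10512.50.

10512.50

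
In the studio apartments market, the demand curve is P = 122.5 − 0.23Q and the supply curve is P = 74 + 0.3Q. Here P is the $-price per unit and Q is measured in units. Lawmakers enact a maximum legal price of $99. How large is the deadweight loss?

Competitive equilibrium: 122.5 − 0.23Q = 74 + 0.3Q → Q* = 91.5094, P* = 101.4528.
At the ceiling P = 99, quantity supplied = (99 − 74)/0.3 = 83.3333.
Willingness to pay at Q' = 83.3333: 122.5 − 0.23·83.3333 = 103.3333.
ΔQ = 91.5094 − 83.3333 = 8.1761; wedge = 103.3333 − 99 = 4.3333.
Welfare loss = ½ × 8.1761 × 4.3333 = $17.71.

$17.71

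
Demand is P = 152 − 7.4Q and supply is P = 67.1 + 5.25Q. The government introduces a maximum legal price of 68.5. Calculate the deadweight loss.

Competitive equilibrium: 152 − 7.4Q = 67.1 + 5.25Q → Q* = 6.7115, P* = 102.3352.
At the ceiling P = 68.5, quantity supplied = (68.5 − 67.1)/5.25 = 0.2667.
Willingness to pay at Q' = 0.2667: 152 − 7.4·0.2667 = 150.0264.
ΔQ = 6.7115 − 0.2667 = 6.4448; wedge = 150.0264 − 68.5 = 81.5264.
The triangle = ½ × 6.4448 × 81.5264 = 262.71.

262.71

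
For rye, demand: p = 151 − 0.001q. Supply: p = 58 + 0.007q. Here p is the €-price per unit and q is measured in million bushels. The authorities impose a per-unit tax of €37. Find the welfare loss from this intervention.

€85562.50 million

Competitive equilibrium: 151 − 0.001q = 58 + 0.007q → q* = 11625, p* = 139.375.
With the tax, the buyer price exceeds the seller price by 37: (151 − 0.001q) − (58 + 0.007q) = 37 → q' = 7000.
Δq = 11625 − 7000 = 4625; the wedge equals the tax, 37.
The triangle = ½ × 4625 × 37 = €85562.50 million.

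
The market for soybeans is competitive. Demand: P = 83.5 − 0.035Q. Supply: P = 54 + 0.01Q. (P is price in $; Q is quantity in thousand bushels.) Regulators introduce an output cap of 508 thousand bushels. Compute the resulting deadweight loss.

$489.88 thousand

Competitive equilibrium: 83.5 − 0.035Q = 54 + 0.01Q → Q* = 655.5556, P* = 60.5556.
At Q = 508: demand price = 83.5 − 0.035·508 = 65.72; supply price = 54 + 0.01·508 = 59.08.
ΔQ = 655.5556 − 508 = 147.5556; wedge = 65.72 − 59.08 = 6.64.
Welfare loss = ½ × 147.5556 × 6.64 = $489.88 thousand.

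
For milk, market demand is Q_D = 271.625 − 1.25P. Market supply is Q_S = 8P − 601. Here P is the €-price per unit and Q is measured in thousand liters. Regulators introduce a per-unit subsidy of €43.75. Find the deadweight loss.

€1034.63 thousand

In inverse form: demand P = 217.3 − 0.8Q, supply P = 75.125 + 0.125Q.
Competitive equilibrium: 217.3 − 0.8Q = 75.125 + 0.125Q → Q* = 153.7027, P* = 94.3378.
The subsidy lowers effective supply by 43.75: P = 31.375 + 0.125Q.
New quantity: 217.3 − 0.8Q = 31.375 + 0.125Q → Q' = 201.
Overproduction ΔQ = 201 − 153.7027 = 47.2973; wedge = subsidy = 43.75.
Deadweight loss = ½ × 47.2973 × 43.75 = €1034.63 thousand.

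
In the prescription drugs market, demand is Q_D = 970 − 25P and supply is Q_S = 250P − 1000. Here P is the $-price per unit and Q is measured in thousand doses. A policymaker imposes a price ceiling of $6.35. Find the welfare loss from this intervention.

In inverse form: demand P = 38.8 − 0.04Q, supply P = 4 + 0.004Q.
Competitive equilibrium: 38.8 − 0.04Q = 4 + 0.004Q → Q* = 790.9091, P* = 7.1636.
At the ceiling P = 6.35, quantity supplied = (6.35 − 4)/0.004 = 587.5.
Willingness to pay at Q' = 587.5: 38.8 − 0.04·587.5 = 15.3.
ΔQ = 790.9091 − 587.5 = 203.4091; wedge = 15.3 − 6.35 = 8.95.
Welfare loss = ½ × 203.4091 × 8.95 = $910.26 thousand.

$910.26 thousand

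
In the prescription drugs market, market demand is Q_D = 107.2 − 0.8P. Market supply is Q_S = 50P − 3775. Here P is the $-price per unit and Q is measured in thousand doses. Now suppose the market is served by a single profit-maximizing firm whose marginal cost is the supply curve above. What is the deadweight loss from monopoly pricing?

In inverse form: demand P = 134 − 1.25Q, supply P = 75.5 + 0.02Q.
Competitive equilibrium: 134 − 1.25Q = 75.5 + 0.02Q → Q* = 46.063, P* = 76.4213.
Marginal revenue: MR = 134 − 2.5Q. Set MR = MC: 134 − 2.5Q = 75.5 + 0.02Q → Q_m = 23.2143.
Price P_m = 134 − 1.25·23.2143 = 104.9821; MC(Q_m) = 75.5 + 0.02·23.2143 = 75.9643.
Competitive Q* = 46.063, so ΔQ = 22.8487; wedge = 104.9821 − 75.9643 = 29.0178.
Deadweight loss = ½ × 22.8487 × 29.0178 = $331.51 thousand.

$331.51 thousand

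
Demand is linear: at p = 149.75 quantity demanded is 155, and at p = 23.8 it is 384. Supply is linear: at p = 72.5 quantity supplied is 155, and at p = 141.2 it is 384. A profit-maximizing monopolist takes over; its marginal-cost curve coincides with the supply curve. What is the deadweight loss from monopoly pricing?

3965.64

Demand slope = (23.8 − 149.75)/(384 − 155) = −0.55, so p = 235 − 0.55q.
Supply slope = (141.2 − 72.5)/(384 − 155) = 0.3, so p = 26 + 0.3q.
Competitive equilibrium: 235 − 0.55q = 26 + 0.3q → q* = 245.8824, p* = 99.7647.
Marginal revenue: MR = 235 − 1.1q. Set MR = MC: 235 − 1.1q = 26 + 0.3q → q_m = 149.2857.
Price p_m = 235 − 0.55·149.2857 = 152.8929; MC(q_m) = 26 + 0.3·149.2857 = 70.7857.
Competitive q* = 245.8824, so Δq = 96.5967; wedge = 152.8929 − 70.7857 = 82.1072.
Deadweight loss = ½ × 96.5967 × 82.1072 = 3965.64.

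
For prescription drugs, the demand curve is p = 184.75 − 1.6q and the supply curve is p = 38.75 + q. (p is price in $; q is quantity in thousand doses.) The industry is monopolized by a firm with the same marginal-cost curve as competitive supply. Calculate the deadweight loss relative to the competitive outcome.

$594.90 thousand

Competitive equilibrium: 184.75 − 1.6q = 38.75 + q → q* = 56.1538, p* = 94.9038.
Marginal revenue: MR = 184.75 − 3.2q. Set MR = MC: 184.75 − 3.2q = 38.75 + q → q_m = 34.7619.
Price p_m = 184.75 − 1.6·34.7619 = 129.131; MC(q_m) = 38.75 + 1·34.7619 = 73.5119.
Competitive q* = 56.1538, so Δq = 21.3919; wedge = 129.131 − 73.5119 = 55.6191.
DWL = ½ × 21.3919 × 55.6191 = $594.90 thousand.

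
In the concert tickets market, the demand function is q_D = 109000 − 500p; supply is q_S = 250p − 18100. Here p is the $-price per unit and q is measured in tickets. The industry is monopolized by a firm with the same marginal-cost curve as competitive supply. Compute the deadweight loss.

$110413.33

In inverse form: demand p = 218 − 0.002q, supply p = 72.4 + 0.004q.
Competitive equilibrium: 218 − 0.002q = 72.4 + 0.004q → q* = 24266.6667, p* = 169.4667.
Marginal revenue: MR = 218 − 0.004q. Set MR = MC: 218 − 0.004q = 72.4 + 0.004q → q_m = 18200.
Price p_m = 218 − 0.002·18200 = 181.6; MC(q_m) = 72.4 + 0.004·18200 = 145.2.
Competitive q* = 24266.6667, so Δq = 6066.6667; wedge = 181.6 − 145.2 = 36.4.
DWL = ½ × 6066.6667 × 36.4 = $110413.33.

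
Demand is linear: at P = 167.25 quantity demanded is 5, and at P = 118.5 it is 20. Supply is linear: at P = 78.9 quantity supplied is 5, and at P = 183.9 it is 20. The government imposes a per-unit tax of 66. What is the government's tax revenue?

Demand slope = (118.5 − 167.25)/(20 − 5) = −3.25, so P = 183.5 − 3.25Q.
Supply slope = (183.9 − 78.9)/(20 − 5) = 7, so P = 43.9 + 7Q.
Competitive equilibrium: 183.5 − 3.25Q = 43.9 + 7Q → Q* = 13.6195, P* = 139.2366.
With the tax, the buyer price exceeds the seller price by 66: (183.5 − 3.25Q) − (43.9 + 7Q) = 66 → Q' = 7.1805.
Tax revenue = 66 × 7.1805 = 473.91.

473.91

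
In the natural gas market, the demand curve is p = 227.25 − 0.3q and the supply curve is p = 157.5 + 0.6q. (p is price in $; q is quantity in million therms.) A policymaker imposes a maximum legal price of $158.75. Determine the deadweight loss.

$2559.45 million

Competitive equilibrium: 227.25 − 0.3q = 157.5 + 0.6q → q* = 77.5, p* = 204.
At the ceiling p = 158.75, quantity supplied = (158.75 − 157.5)/0.6 = 2.0833.
Willingness to pay at q' = 2.0833: 227.25 − 0.3·2.0833 = 226.625.
Δq = 77.5 − 2.0833 = 75.4167; wedge = 226.625 − 158.75 = 67.875.
Welfare loss = ½ × 75.4167 × 67.875 = $2559.45 million.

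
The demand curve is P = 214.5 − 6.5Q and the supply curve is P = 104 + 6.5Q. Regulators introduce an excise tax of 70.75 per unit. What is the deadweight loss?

Competitive equilibrium: 214.5 − 6.5Q = 104 + 6.5Q → Q* = 8.5, P* = 159.25.
With the tax, the buyer price exceeds the seller price by 70.75: (214.5 − 6.5Q) − (104 + 6.5Q) = 70.75 → Q' = 3.0577.
ΔQ = 8.5 − 3.0577 = 5.4423; the wedge equals the tax, 70.75.
The triangle = ½ × 5.4423 × 70.75 = 192.52.

192.52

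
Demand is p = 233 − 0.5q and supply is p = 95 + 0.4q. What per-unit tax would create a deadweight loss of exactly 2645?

69

Competitive equilibrium: 233 − 0.5q = 95 + 0.4q → q* = 153.3333, p* = 156.3333.
A tax t gives Δq = t/0.9 and wedge t, so DWL = t²/1.8.
t²/1.8 = 2645 → t² = 4761 → t = 69.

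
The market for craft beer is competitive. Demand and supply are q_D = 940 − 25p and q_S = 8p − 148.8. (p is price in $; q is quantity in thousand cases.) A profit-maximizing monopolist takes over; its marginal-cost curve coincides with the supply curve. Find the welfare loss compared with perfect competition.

In inverse form: demand p = 37.6 − 0.04q, supply p = 18.6 + 0.125q.
Competitive equilibrium: 37.6 − 0.04q = 18.6 + 0.125q → q* = 115.1515, p* = 32.9939.
Marginal revenue: MR = 37.6 − 0.08q. Set MR = MC: 37.6 − 0.08q = 18.6 + 0.125q → q_m = 92.6829.
Price p_m = 37.6 − 0.04·92.6829 = 33.8927; MC(q_m) = 18.6 + 0.125·92.6829 = 30.1854.
Competitive q* = 115.1515, so Δq = 22.4686; wedge = 33.8927 − 30.1854 = 3.7073.
Welfare loss = ½ × 22.4686 × 3.7073 = $41.65 thousand.

$41.65 thousand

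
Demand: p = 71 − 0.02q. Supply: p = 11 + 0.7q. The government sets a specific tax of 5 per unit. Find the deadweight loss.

17.36

Competitive equilibrium: 71 − 0.02q = 11 + 0.7q → q* = 83.3333, p* = 69.3333.
With the tax, the buyer price exceeds the seller price by 5: (71 − 0.02q) − (11 + 0.7q) = 5 → q' = 76.3889.
Δq = 83.3333 − 76.3889 = 6.9444; the wedge equals the tax, 5.
Welfare loss = ½ × 6.9444 × 5 = 17.36.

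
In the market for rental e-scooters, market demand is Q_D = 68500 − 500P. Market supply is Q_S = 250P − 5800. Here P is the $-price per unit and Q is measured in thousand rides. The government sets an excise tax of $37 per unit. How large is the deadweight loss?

In inverse form: demand P = 137 − 0.002Q, supply P = 23.2 + 0.004Q.
Competitive equilibrium: 137 − 0.002Q = 23.2 + 0.004Q → Q* = 18966.6667, P* = 99.0667.
With the tax, the buyer price exceeds the seller price by 37: (137 − 0.002Q) − (23.2 + 0.004Q) = 37 → Q' = 12800.
ΔQ = 18966.6667 − 12800 = 6166.6667; the wedge equals the tax, 37.
Deadweight loss = ½ × 6166.6667 × 37 = $114083.33 thousand.

$114083.33 thousand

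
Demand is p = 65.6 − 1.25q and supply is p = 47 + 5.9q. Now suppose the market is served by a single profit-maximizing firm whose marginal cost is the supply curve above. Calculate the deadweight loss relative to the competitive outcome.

Competitive equilibrium: 65.6 − 1.25q = 47 + 5.9q → q* = 2.6014, p* = 62.3483.
Marginal revenue: MR = 65.6 − 2.5q. Set MR = MC: 65.6 − 2.5q = 47 + 5.9q → q_m = 2.2143.
Price p_m = 65.6 − 1.25·2.2143 = 62.8321; MC(q_m) = 47 + 5.9·2.2143 = 60.0644.
Competitive q* = 2.6014, so Δq = 0.3871; wedge = 62.8321 − 60.0644 = 2.7677.
The triangle = ½ × 0.3871 × 2.7677 = 0.54.

0.54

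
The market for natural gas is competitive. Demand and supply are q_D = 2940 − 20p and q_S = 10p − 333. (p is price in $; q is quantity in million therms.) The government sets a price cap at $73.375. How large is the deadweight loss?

In inverse form: demand p = 147 − 0.05q, supply p = 33.3 + 0.1q.
Competitive equilibrium: 147 − 0.05q = 33.3 + 0.1q → q* = 758, p* = 109.1.
At the ceiling p = 73.375, quantity supplied = (73.375 − 33.3)/0.1 = 400.75.
Willingness to pay at q' = 400.75: 147 − 0.05·400.75 = 126.9625.
Δq = 758 − 400.75 = 357.25; wedge = 126.9625 − 73.375 = 53.5875.
Welfare loss = ½ × 357.25 × 53.5875 = $9572.07 million.

$9572.07 million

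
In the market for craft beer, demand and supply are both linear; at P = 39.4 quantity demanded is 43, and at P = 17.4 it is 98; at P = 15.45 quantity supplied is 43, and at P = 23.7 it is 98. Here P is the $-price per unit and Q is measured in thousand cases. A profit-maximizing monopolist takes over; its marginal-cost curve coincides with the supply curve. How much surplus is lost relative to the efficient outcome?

Demand slope = (17.4 − 39.4)/(98 − 43) = −0.4, so P = 56.6 − 0.4Q.
Supply slope = (23.7 − 15.45)/(98 − 43) = 0.15, so P = 9 + 0.15Q.
Competitive equilibrium: 56.6 − 0.4Q = 9 + 0.15Q → Q* = 86.5455, P* = 21.9818.
Marginal revenue: MR = 56.6 − 0.8Q. Set MR = MC: 56.6 − 0.8Q = 9 + 0.15Q → Q_m = 50.1053.
Price P_m = 56.6 − 0.4·50.1053 = 36.5579; MC(Q_m) = 9 + 0.15·50.1053 = 16.5158.
Competitive Q* = 86.5455, so ΔQ = 36.4402; wedge = 36.5579 − 16.5158 = 20.0421.
The triangle = ½ × 36.4402 × 20.0421 = $365.17 thousand.

$365.17 thousand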